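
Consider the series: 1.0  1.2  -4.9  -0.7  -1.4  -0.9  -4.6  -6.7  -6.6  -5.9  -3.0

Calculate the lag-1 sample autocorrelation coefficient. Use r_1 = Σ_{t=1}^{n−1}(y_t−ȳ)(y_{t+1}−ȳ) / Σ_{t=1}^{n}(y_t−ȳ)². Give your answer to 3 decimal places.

0.436

Mean ȳ = (1.0 + 1.2 − 4.9 − 0.7 − 1.4 − 0.9 − 4.6 − 6.7 − 6.6 − 5.9 − 3.0)/11 = -2.9545
Numerator Σ_{t=1}^{10}(y_t−ȳ)(y_{t+1}−ȳ) = 37.9670
Denominator Σ(y_t−ȳ)² = 87.1073
r_1 = 37.9670 / 87.1073 = 0.436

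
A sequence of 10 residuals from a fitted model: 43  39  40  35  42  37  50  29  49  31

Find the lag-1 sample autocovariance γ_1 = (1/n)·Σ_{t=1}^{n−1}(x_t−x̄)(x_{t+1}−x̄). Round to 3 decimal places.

Mean x̄ = (43 + 39 + 40 + 35 + 42 + 37 + 50 + 29 + 49 + 31)/10 = 39.5000
Σ_{t=1}^{9}(x_t−x̄)(x_{t+1}−x̄) = -338.7500
γ_1 = -338.7500 / 10 = -33.875

-33.875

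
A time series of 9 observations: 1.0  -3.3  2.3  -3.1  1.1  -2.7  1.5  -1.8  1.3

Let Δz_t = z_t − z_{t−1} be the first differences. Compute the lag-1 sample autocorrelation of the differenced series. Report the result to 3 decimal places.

First differences Δz: -4.3, 5.6, -5.4, 4.2, -3.8, 4.2, -3.3, 3.1
Mean of differences = 0.0375
Numerator Σ(Δz_t−Δz̄)(Δz_{t+1}−Δz̄) = -133.0677
Denominator Σ(Δz_t−Δz̄)² = 149.2188
r_1(Δz) = -133.0677 / 149.2188 = -0.892

-0.892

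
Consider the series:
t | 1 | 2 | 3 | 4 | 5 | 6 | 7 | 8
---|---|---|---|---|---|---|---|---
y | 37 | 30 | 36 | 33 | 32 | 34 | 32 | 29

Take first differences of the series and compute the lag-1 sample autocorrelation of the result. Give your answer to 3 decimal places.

First differences Δy: -7, 6, -3, -1, 2, -2, -3
Mean of differences = -1.1429
Numerator Σ(Δy_t−Δȳ)(Δy_{t+1}−Δȳ) = -56.0204
Denominator Σ(Δy_t−Δȳ)² = 102.8571
r_1(Δy) = -56.0204 / 102.8571 = -0.545

-0.545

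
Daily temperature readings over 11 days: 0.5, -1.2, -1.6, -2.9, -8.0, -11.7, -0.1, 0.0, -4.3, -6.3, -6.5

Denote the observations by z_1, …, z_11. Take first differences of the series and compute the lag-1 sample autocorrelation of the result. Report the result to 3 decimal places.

-0.054

First differences Δz: -1.7, -0.4, -1.3, -5.1, -3.7, 11.6, 0.1, -4.3, -2.0, -0.2
Mean of differences = -0.7000
Numerator Σ(Δz_t−Δz̄)(Δz_{t+1}−Δz̄) = -10.5500
Denominator Σ(Δz_t−Δz̄)² = 196.6400
r_1(Δz) = -10.5500 / 196.6400 = -0.054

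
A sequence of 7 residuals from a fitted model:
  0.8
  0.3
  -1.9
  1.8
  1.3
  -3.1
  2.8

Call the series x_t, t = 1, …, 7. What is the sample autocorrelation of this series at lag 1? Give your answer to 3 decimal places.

-0.526

Mean x̄ = (0.8 + 0.3 − 1.9 + 1.8 + 1.3 − 3.1 + 2.8)/7 = 0.2857
Σ(x_t−x̄)(x_{t+1}−x̄) = (0.0073) + (-0.0312) + (-3.3098) + (1.5359) + (-3.4341) + (-8.5127) = -13.7445
Denominator Σ(x_t−x̄)² = 26.1486
r_1 = -13.7445 / 26.1486 = -0.526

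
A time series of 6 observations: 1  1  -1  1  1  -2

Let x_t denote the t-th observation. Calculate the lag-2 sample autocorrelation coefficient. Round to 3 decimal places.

Mean x̄ = (1 + 1 − 1 + 1 + 1 − 2)/6 = 0.1667
Σ(x_t−x̄)(x_{t+2}−x̄) = (-0.9722) + (0.6944) + (-0.9722) + (-1.8056) = -3.0556
Denominator Σ(x_t−x̄)² = 8.8333
r_2 = -3.0556 / 8.8333 = -0.346

-0.346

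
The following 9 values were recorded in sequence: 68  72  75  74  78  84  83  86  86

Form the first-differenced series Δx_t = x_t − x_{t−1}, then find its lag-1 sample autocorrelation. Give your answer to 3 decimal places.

First differences Δx: 4, 3, -1, 4, 6, -1, 3, 0
Mean of differences = 2.2500
Numerator Σ(Δx_t−Δx̄)(Δx_{t+1}−Δx̄) = -16.5625
Denominator Σ(Δx_t−Δx̄)² = 47.5000
r_1(Δx) = -16.5625 / 47.5000 = -0.349

-0.349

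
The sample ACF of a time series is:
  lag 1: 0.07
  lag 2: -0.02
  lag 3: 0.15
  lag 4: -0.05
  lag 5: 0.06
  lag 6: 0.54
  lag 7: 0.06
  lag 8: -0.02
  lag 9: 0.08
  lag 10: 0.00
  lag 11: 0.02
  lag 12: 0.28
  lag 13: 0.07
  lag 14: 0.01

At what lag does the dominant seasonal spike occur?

The largest autocorrelation is r_6 = 0.54, with a weaker echo at lag 12 (0.28); the remaining lags stay at or below 0.15.
The dominant spike at lag 6 indicates a seasonal period of 6.

6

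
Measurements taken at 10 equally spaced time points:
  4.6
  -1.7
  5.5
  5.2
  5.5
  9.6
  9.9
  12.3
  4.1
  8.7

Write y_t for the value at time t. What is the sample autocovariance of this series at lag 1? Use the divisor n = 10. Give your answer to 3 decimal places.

3.412

Mean ȳ = (4.6 − 1.7 + 5.5 + 5.2 + 5.5 + 9.6 + 9.9 + 12.3 + 4.1 + 8.7)/10 = 6.3700
Σ_{t=1}^{9}(y_t−ȳ)(y_{t+1}−ȳ) = 34.1151
γ_1 = 34.1151 / 10 = 3.412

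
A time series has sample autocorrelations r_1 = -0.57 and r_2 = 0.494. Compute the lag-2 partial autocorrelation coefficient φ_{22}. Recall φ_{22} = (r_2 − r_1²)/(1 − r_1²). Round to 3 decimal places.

0.250

φ_{22} = (r_2 − r_1²) / (1 − r_1²)
r_1² = (-0.57)² = 0.3249
Numerator = 0.494 − 0.3249 = 0.1691; denominator = 1 − 0.3249 = 0.6751
φ_{22} = 0.1691 / 0.6751 = 0.250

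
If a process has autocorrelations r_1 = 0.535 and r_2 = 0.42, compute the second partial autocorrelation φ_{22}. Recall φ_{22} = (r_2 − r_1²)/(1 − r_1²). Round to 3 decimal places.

0.187

φ_{22} = (r_2 − r_1²) / (1 − r_1²)
r_1² = (0.535)² = 0.286225
Numerator = 0.42 − 0.2862 = 0.1338; denominator = 1 − 0.2862 = 0.7138
φ_{22} = 0.1338 / 0.7138 = 0.187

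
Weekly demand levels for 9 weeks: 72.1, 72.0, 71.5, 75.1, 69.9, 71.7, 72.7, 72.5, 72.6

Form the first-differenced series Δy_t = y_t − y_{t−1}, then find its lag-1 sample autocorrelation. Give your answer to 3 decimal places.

-0.635

First differences Δy: -0.1, -0.5, 3.6, -5.2, 1.8, 1.0, -0.2, 0.1
Mean of differences = 0.0625
Numerator Σ(Δy_t−Δȳ)(Δy_{t+1}−Δȳ) = -28.2852
Denominator Σ(Δy_t−Δȳ)² = 44.5188
r_1(Δy) = -28.2852 / 44.5188 = -0.635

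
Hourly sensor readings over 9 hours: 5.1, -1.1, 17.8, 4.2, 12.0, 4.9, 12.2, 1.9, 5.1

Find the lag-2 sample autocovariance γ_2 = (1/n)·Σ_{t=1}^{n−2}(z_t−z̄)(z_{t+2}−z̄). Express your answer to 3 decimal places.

Mean z̄ = (5.1 − 1.1 + 17.8 + 4.2 + 12.0 + 4.9 + 12.2 + 1.9 + 5.1)/9 = 6.9000
Σ_{t=1}^{7}(z_t−z̄)(z_{t+2}−z̄) = 90.4600
γ_2 = 90.4600 / 9 = 10.051

10.051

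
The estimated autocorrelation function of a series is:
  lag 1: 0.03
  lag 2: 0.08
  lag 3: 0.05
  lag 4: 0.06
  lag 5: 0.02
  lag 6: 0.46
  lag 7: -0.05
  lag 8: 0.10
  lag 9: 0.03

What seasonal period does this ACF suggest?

6

The largest autocorrelation is r_6 = 0.46; the remaining lags stay at or below 0.10.
The dominant spike at lag 6 indicates a seasonal period of 6.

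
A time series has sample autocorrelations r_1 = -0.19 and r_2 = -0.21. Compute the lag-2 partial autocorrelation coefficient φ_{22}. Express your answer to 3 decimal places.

φ_{22} = (r_2 − r_1²) / (1 − r_1²)
r_1² = (-0.19)² = 0.0361
Numerator = -0.21 − 0.0361 = -0.2461; denominator = 1 − 0.0361 = 0.9639
φ_{22} = -0.2461 / 0.9639 = -0.255

-0.255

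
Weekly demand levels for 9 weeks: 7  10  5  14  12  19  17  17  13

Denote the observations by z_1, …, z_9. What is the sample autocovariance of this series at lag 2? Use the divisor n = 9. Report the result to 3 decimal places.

Mean z̄ = (7 + 10 + 5 + 14 + 12 + 19 + 17 + 17 + 13)/9 = 12.6667
Σ_{t=1}^{7}(z_t−z̄)(z_{t+2}−z̄) = 79.4444
γ_2 = 79.4444 / 9 = 8.827

8.827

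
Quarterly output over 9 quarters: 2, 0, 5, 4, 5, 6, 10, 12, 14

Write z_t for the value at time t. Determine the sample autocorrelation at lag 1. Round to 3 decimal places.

0.614

Mean z̄ = (2 + 0 + 5 + 4 + 5 + 6 + 10 + 12 + 14)/9 = 6.4444
Numerator Σ_{t=1}^{8}(z_t−z̄)(z_{t+1}−z̄) = 105.8025
Denominator Σ(z_t−z̄)² = 172.2222
r_1 = 105.8025 / 172.2222 = 0.614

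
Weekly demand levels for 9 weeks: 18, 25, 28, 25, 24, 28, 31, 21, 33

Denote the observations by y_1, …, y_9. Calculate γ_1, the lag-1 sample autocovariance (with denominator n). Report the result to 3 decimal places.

Mean ȳ = (18 + 25 + 28 + 25 + 24 + 28 + 31 + 21 + 33)/9 = 25.8889
Σ_{t=1}^{8}(y_t−ȳ)(y_{t+1}−ȳ) = -48.0123
γ_1 = -48.0123 / 9 = -5.335

-5.335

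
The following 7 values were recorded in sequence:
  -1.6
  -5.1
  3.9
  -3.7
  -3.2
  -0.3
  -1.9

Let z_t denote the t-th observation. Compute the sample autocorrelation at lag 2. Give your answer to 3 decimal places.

-0.069

Mean z̄ = (-1.6 − 5.1 + 3.9 − 3.7 − 3.2 − 0.3 − 1.9)/7 = -1.7000
Σ(z_t−z̄)(z_{t+2}−z̄) = (0.5600) + (6.8000) + (-8.4000) + (-2.8000) + (0.3000) = -3.5400
Denominator Σ(z_t−z̄)² = 51.1800
r_2 = -3.5400 / 51.1800 = -0.069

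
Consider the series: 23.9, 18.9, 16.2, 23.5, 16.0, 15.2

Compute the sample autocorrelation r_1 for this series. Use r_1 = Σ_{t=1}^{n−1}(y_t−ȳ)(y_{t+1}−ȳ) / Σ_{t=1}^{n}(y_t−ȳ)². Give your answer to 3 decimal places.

Mean ȳ = (23.9 + 18.9 + 16.2 + 23.5 + 16.0 + 15.2)/6 = 18.9500
Deviations from mean: 4.9500, -0.0500, -2.7500, 4.5500, -2.9500, -3.7500
Numerator Σ_{t=1}^{5}(y_t−ȳ)(y_{t+1}−ȳ) = -14.9825
Denominator Σ(y_t−ȳ)² = 75.5350
r_1 = -14.9825 / 75.5350 = -0.198

-0.198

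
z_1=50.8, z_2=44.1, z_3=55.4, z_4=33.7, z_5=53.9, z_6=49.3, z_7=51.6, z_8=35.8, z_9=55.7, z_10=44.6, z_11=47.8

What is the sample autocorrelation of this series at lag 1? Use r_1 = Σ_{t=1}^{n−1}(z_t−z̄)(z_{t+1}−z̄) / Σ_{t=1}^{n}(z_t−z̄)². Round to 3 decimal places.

-0.701

Mean z̄ = (50.8 + 44.1 + 55.4 + 33.7 + 53.9 + 49.3 + 51.6 + 35.8 + 55.7 + 44.6 + 47.8)/11 = 47.5182
Numerator Σ_{t=1}^{10}(z_t−z̄)(z_{t+1}−z̄) = -385.0185
Denominator Σ(z_t−z̄)² = 548.9364
r_1 = -385.0185 / 548.9364 = -0.701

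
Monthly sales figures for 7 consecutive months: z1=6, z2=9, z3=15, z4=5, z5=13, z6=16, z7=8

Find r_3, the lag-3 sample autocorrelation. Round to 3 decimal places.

Mean z̄ = (6 + 9 + 15 + 5 + 13 + 16 + 8)/7 = 10.2857
Deviations from mean: -4.2857, -1.2857, 4.7143, -5.2857, 2.7143, 5.7143, -2.2857
Σ(z_t−z̄)(z_{t+3}−z̄) = (22.6531) + (-3.4898) + (26.9388) + (12.0816) = 58.1837
Denominator Σ(z_t−z̄)² = 115.4286
r_3 = 58.1837 / 115.4286 = 0.504

0.504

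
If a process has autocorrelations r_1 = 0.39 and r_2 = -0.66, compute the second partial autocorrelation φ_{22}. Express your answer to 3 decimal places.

-0.958

φ_{22} = (r_2 − r_1²) / (1 − r_1²)
r_1² = (0.39)² = 0.1521
Numerator = -0.66 − 0.1521 = -0.8121; denominator = 1 − 0.1521 = 0.8479
φ_{22} = -0.8121 / 0.8479 = -0.958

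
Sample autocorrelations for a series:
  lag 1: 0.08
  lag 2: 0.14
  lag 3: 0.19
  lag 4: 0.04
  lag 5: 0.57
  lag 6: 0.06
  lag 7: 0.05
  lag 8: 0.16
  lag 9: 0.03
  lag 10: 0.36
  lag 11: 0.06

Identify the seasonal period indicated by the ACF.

5

The largest autocorrelation is r_5 = 0.57, with a weaker echo at lag 10 (0.36); the remaining lags stay at or below 0.19.
The dominant spike at lag 5 indicates a seasonal period of 5.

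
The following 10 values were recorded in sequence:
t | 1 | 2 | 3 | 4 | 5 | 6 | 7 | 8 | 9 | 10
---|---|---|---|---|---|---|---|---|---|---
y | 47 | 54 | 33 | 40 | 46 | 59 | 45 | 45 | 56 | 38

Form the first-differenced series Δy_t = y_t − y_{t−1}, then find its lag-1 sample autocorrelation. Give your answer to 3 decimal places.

First differences Δy: 7, -21, 7, 6, 13, -14, 0, 11, -18
Mean of differences = -1.0000
Numerator Σ(Δy_t−Δȳ)(Δy_{t+1}−Δȳ) = -553.0000
Denominator Σ(Δy_t−Δȳ)² = 1376.0000
r_1(Δy) = -553.0000 / 1376.0000 = -0.402

-0.402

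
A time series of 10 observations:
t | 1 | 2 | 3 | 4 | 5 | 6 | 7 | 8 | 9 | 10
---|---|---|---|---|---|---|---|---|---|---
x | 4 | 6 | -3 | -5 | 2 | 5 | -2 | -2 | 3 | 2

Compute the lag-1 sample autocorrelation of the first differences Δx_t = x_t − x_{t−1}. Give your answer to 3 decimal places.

First differences Δx: 2, -9, -2, 7, 3, -7, 0, 5, -1
Mean of differences = -0.2222
Numerator Σ(Δx_t−Δx̄)(Δx_{t+1}−Δx̄) = -19.7160
Denominator Σ(Δx_t−Δx̄)² = 221.5556
r_1(Δx) = -19.7160 / 221.5556 = -0.089

-0.089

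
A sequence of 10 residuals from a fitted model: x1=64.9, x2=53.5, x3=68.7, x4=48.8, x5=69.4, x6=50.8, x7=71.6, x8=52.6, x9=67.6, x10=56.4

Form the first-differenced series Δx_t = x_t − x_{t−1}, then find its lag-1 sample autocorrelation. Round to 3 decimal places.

First differences Δx: -11.4, 15.2, -19.9, 20.6, -18.6, 20.8, -19.0, 15.0, -11.2
Mean of differences = -0.9444
Numerator Σ(Δx_t−Δx̄)(Δx_{t+1}−Δx̄) = -2491.5153
Denominator Σ(Δx_t−Δx̄)² = 2663.3822
r_1(Δx) = -2491.5153 / 2663.3822 = -0.935

-0.935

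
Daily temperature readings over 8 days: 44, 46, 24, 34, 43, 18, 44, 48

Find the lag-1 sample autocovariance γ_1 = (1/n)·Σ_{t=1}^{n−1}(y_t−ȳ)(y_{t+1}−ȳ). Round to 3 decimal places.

Mean ȳ = (44 + 46 + 24 + 34 + 43 + 18 + 44 + 48)/8 = 37.6250
Deviations: 6.3750, 8.3750, -13.6250, -3.6250, 5.3750, -19.6250, 6.3750, 10.3750
Σ_{t=1}^{7}(y_t−ȳ)(y_{t+1}−ȳ) = -195.2656
γ_1 = -195.2656 / 8 = -24.408

-24.408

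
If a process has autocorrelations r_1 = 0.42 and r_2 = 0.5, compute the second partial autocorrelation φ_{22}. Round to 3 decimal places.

0.393

φ_{22} = (r_2 − r_1²) / (1 − r_1²)
r_1² = (0.42)² = 0.1764
Numerator = 0.5 − 0.1764 = 0.3236; denominator = 1 − 0.1764 = 0.8236
φ_{22} = 0.3236 / 0.8236 = 0.393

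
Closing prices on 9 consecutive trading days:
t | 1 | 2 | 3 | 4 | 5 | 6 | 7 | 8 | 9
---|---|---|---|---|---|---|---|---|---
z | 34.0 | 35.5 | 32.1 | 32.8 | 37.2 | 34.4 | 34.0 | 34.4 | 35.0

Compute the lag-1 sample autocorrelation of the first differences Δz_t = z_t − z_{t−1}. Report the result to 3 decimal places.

-0.366

First differences Δz: 1.5, -3.4, 0.7, 4.4, -2.8, -0.4, 0.4, 0.6
Mean of differences = 0.1250
Numerator Σ(Δz_t−Δz̄)(Δz_{t+1}−Δz̄) = -15.3981
Denominator Σ(Δz_t−Δz̄)² = 42.0550
r_1(Δz) = -15.3981 / 42.0550 = -0.366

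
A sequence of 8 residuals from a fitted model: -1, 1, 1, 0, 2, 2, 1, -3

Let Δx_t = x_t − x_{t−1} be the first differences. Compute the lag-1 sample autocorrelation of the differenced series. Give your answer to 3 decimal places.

0.075

First differences Δx: 2, 0, -1, 2, 0, -1, -4
Mean of differences = -0.2857
Numerator Σ(Δx_t−Δx̄)(Δx_{t+1}−Δx̄) = 1.9184
Denominator Σ(Δx_t−Δx̄)² = 25.4286
r_1(Δx) = 1.9184 / 25.4286 = 0.075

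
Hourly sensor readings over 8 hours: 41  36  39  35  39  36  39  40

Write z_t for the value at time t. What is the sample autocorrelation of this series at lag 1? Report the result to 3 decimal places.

Mean z̄ = (41 + 36 + 39 + 35 + 39 + 36 + 39 + 40)/8 = 38.1250
Numerator Σ_{t=1}^{7}(z_t−z̄)(z_{t+1}−z̄) = -15.5156
Denominator Σ(z_t−z̄)² = 32.8750
r_1 = -15.5156 / 32.8750 = -0.472

-0.472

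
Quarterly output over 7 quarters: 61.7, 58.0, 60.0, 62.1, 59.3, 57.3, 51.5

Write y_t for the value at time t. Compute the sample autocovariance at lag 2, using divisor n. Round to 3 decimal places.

-0.866

Mean ȳ = (61.7 + 58.0 + 60.0 + 62.1 + 59.3 + 57.3 + 51.5)/7 = 58.5571
Deviations: 3.1429, -0.5571, 1.4429, 3.5429, 0.7429, -1.2571, -7.0571
Σ_{t=1}^{5}(y_t−ȳ)(y_{t+2}−ȳ) = -6.0637
γ_2 = -6.0637 / 7 = -0.866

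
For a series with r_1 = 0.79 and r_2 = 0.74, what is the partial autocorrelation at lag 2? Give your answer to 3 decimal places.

0.308

φ_{22} = (r_2 − r_1²) / (1 − r_1²)
r_1² = (0.79)² = 0.6241
Numerator = 0.74 − 0.6241 = 0.1159; denominator = 1 − 0.6241 = 0.3759
φ_{22} = 0.1159 / 0.3759 = 0.308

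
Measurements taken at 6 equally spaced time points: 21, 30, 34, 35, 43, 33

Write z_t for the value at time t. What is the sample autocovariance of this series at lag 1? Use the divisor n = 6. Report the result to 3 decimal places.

Mean z̄ = (21 + 30 + 34 + 35 + 43 + 33)/6 = 32.6667
Deviations: -11.6667, -2.6667, 1.3333, 2.3333, 10.3333, 0.3333
Σ_{t=1}^{5}(z_t−z̄)(z_{t+1}−z̄) = 58.2222
γ_1 = 58.2222 / 6 = 9.704

9.704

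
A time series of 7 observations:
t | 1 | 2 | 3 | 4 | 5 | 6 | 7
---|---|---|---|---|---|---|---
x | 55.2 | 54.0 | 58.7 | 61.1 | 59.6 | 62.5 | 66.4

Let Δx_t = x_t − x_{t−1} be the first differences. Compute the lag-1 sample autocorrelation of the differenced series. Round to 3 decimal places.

First differences Δx: -1.2, 4.7, 2.4, -1.5, 2.9, 3.9
Mean of differences = 1.8667
Numerator Σ(Δx_t−Δx̄)(Δx_{t+1}−Δx̄) = -10.3511
Denominator Σ(Δx_t−Δx̄)² = 34.2533
r_1(Δx) = -10.3511 / 34.2533 = -0.302

-0.302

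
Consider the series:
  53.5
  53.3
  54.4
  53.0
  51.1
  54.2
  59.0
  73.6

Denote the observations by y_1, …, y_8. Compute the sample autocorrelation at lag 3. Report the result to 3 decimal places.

-0.185

Mean ȳ = (53.5 + 53.3 + 54.4 + 53.0 + 51.1 + 54.2 + 59.0 + 73.6)/8 = 56.5125
Deviations from mean: -3.0125, -3.2125, -2.1125, -3.5125, -5.4125, -2.3125, 2.4875, 17.0875
Σ(y_t−ȳ)(y_{t+3}−ȳ) = (10.5814) + (17.3877) + (4.8852) + (-8.7373) + (-92.4861) = -68.3692
Denominator Σ(y_t−ȳ)² = 369.0088
r_3 = -68.3692 / 369.0088 = -0.185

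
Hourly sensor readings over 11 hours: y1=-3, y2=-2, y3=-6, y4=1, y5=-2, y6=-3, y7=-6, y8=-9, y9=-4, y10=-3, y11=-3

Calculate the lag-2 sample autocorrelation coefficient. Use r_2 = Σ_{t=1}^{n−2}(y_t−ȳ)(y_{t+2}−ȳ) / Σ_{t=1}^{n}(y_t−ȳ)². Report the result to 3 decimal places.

-0.071

Mean ȳ = (-3 − 2 − 6 + 1 − 2 − 3 − 6 − 9 − 4 − 3 − 3)/11 = -3.6364
Numerator Σ_{t=1}^{9}(y_t−ȳ)(y_{t+2}−ȳ) = -4.9008
Denominator Σ(y_t−ȳ)² = 68.5455
r_2 = -4.9008 / 68.5455 = -0.071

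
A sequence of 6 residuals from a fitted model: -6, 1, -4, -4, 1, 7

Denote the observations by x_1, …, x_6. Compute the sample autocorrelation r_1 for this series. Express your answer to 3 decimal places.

0.029

Mean x̄ = (-6 + 1 − 4 − 4 + 1 + 7)/6 = -0.8333
Deviations from mean: -5.1667, 1.8333, -3.1667, -3.1667, 1.8333, 7.8333
Σ(x_t−x̄)(x_{t+1}−x̄) = (-9.4722) + (-5.8056) + (10.0278) + (-5.8056) + (14.3611) = 3.3056
Denominator Σ(x_t−x̄)² = 114.8333
r_1 = 3.3056 / 114.8333 = 0.029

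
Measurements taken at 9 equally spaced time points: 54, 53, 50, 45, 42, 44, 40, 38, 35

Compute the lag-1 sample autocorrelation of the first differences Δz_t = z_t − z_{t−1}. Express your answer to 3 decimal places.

-0.259

First differences Δz: -1, -3, -5, -3, 2, -4, -2, -3
Mean of differences = -2.3750
Numerator Σ(Δz_t−Δz̄)(Δz_{t+1}−Δz̄) = -8.2656
Denominator Σ(Δz_t−Δz̄)² = 31.8750
r_1(Δz) = -8.2656 / 31.8750 = -0.259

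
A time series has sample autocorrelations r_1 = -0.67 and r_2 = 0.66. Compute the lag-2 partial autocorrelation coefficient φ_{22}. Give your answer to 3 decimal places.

φ_{22} = (r_2 − r_1²) / (1 − r_1²)
r_1² = (-0.67)² = 0.4489
Numerator = 0.66 − 0.4489 = 0.2111; denominator = 1 − 0.4489 = 0.5511
φ_{22} = 0.2111 / 0.5511 = 0.383

0.383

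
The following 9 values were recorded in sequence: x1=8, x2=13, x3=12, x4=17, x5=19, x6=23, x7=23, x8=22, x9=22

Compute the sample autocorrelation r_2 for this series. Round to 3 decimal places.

0.410

Mean x̄ = (8 + 13 + 12 + 17 + 19 + 23 + 23 + 22 + 22)/9 = 17.6667
Σ(x_t−x̄)(x_{t+2}−x̄) = (54.7778) + (3.1111) + (-7.5556) + (-3.5556) + (7.1111) + (23.1111) + (23.1111) = 100.1111
Denominator Σ(x_t−x̄)² = 244.0000
r_2 = 100.1111 / 244.0000 = 0.410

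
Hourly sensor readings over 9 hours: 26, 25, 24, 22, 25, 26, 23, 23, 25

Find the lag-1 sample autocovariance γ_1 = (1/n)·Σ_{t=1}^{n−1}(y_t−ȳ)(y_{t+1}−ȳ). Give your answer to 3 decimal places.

Mean ȳ = (26 + 25 + 24 + 22 + 25 + 26 + 23 + 23 + 25)/9 = 24.3333
Σ_{t=1}^{8}(y_t−ȳ)(y_{t+1}−ȳ) = -0.1111
γ_1 = -0.1111 / 9 = -0.012

-0.012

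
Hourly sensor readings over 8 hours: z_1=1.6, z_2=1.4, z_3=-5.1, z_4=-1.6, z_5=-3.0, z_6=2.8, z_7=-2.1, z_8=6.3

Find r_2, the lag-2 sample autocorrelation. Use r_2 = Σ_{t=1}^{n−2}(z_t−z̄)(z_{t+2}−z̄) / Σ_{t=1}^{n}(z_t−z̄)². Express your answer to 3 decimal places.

Mean z̄ = (1.6 + 1.4 − 5.1 − 1.6 − 3.0 + 2.8 − 2.1 + 6.3)/8 = 0.0375
Deviations from mean: 1.5625, 1.3625, -5.1375, -1.6375, -3.0375, 2.7625, -2.1375, 6.2625
Numerator Σ_{t=1}^{6}(z_t−z̄)(z_{t+2}−z̄) = 24.6159
Denominator Σ(z_t−z̄)² = 94.0188
r_2 = 24.6159 / 94.0188 = 0.262

0.262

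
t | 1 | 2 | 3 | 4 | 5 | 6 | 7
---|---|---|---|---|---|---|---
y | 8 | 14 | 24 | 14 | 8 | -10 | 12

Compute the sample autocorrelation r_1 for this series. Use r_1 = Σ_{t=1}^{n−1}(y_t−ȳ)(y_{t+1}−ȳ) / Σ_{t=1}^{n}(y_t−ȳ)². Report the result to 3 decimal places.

Mean ȳ = (8 + 14 + 24 + 14 + 8 − 10 + 12)/7 = 10.0000
Deviations from mean: -2.0000, 4.0000, 14.0000, 4.0000, -2.0000, -20.0000, 2.0000
Numerator Σ_{t=1}^{6}(y_t−ȳ)(y_{t+1}−ȳ) = 96.0000
Denominator Σ(y_t−ȳ)² = 640.0000
r_1 = 96.0000 / 640.0000 = 0.150

0.150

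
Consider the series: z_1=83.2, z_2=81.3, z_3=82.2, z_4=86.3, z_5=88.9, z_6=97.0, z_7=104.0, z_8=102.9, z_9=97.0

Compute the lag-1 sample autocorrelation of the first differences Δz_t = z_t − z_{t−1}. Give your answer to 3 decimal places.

First differences Δz: -1.9, 0.9, 4.1, 2.6, 8.1, 7.0, -1.1, -5.9
Mean of differences = 1.7250
Numerator Σ(Δz_t−Δz̄)(Δz_{t+1}−Δz̄) = 48.9544
Denominator Σ(Δz_t−Δz̄)² = 154.8150
r_1(Δz) = 48.9544 / 154.8150 = 0.316

0.316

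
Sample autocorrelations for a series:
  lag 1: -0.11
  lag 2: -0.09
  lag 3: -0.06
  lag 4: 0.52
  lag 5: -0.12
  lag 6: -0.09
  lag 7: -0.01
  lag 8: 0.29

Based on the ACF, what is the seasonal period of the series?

4

The largest autocorrelation is r_4 = 0.52, with a weaker echo at lag 8 (0.29); the remaining lags stay at or below -0.01.
The dominant spike at lag 4 indicates a seasonal period of 4.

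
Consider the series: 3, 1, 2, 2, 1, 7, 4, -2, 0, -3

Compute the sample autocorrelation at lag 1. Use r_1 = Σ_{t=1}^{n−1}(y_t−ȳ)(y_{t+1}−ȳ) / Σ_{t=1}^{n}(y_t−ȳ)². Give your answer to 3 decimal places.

0.178

Mean ȳ = (3 + 1 + 2 + 2 + 1 + 7 + 4 − 2 + 0 − 3)/10 = 1.5000
Numerator Σ_{t=1}^{9}(y_t−ȳ)(y_{t+1}−ȳ) = 13.2500
Denominator Σ(y_t−ȳ)² = 74.5000
r_1 = 13.2500 / 74.5000 = 0.178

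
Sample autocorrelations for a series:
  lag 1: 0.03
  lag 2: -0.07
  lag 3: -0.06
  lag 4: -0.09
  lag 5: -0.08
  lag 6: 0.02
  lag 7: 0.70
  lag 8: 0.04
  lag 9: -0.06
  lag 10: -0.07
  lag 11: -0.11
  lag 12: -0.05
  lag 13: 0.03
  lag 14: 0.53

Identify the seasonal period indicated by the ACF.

7

The largest autocorrelation is r_7 = 0.70, with a weaker echo at lag 14 (0.53); the remaining lags stay at or below 0.04.
The dominant spike at lag 7 indicates a seasonal period of 7.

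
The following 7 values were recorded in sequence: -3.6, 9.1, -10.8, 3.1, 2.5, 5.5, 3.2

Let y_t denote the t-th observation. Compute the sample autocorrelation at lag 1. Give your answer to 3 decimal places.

Mean ȳ = (-3.6 + 9.1 − 10.8 + 3.1 + 2.5 + 5.5 + 3.2)/7 = 1.2857
Deviations from mean: -4.8857, 7.8143, -12.0857, 1.8143, 1.2143, 4.2143, 1.9143
Σ(y_t−ȳ)(y_{t+1}−ȳ) = (-38.1784) + (-94.4412) + (-21.9269) + (2.2031) + (5.1173) + (8.0673) = -139.1588
Denominator Σ(y_t−ȳ)² = 257.1886
r_1 = -139.1588 / 257.1886 = -0.541

-0.541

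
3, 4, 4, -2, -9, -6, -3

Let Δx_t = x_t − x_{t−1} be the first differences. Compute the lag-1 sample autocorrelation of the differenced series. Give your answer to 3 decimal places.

First differences Δx: 1, 0, -6, -7, 3, 3
Mean of differences = -1.0000
Numerator Σ(Δx_t−Δx̄)(Δx_{t+1}−Δx̄) = 19.0000
Denominator Σ(Δx_t−Δx̄)² = 98.0000
r_1(Δx) = 19.0000 / 98.0000 = 0.194

0.194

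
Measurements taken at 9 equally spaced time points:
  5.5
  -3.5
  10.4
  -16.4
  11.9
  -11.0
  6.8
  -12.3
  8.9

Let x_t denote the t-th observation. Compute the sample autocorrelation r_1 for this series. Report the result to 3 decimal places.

Mean x̄ = (5.5 − 3.5 + 10.4 − 16.4 + 11.9 − 11.0 + 6.8 − 12.3 + 8.9)/9 = 0.0333
Numerator Σ_{t=1}^{8}(x_t−x̄)(x_{t+1}−x̄) = -819.7111
Denominator Σ(x_t−x̄)² = 958.9600
r_1 = -819.7111 / 958.9600 = -0.855

-0.855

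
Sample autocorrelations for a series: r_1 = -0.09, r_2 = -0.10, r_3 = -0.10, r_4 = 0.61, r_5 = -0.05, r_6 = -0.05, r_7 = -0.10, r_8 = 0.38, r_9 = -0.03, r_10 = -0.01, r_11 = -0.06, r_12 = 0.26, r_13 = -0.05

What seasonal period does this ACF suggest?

The largest autocorrelation is r_4 = 0.61, with weaker echoes at lags 8 (0.38) and 12 (0.26); the remaining lags stay at or below -0.01.
The dominant spike at lag 4 indicates a seasonal period of 4.

4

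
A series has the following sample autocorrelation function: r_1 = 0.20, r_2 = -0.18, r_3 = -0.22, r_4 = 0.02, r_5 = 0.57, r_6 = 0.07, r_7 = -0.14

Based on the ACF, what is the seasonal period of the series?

The largest autocorrelation is r_5 = 0.57; the remaining lags stay at or below 0.20.
The dominant spike at lag 5 indicates a seasonal period of 5.

5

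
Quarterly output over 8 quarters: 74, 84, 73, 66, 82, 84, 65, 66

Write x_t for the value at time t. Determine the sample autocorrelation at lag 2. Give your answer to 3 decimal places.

-0.681

Mean x̄ = (74 + 84 + 73 + 66 + 82 + 84 + 65 + 66)/8 = 74.2500
Deviations from mean: -0.2500, 9.7500, -1.2500, -8.2500, 7.7500, 9.7500, -9.2500, -8.2500
Σ(x_t−x̄)(x_{t+2}−x̄) = (0.3125) + (-80.4375) + (-9.6875) + (-80.4375) + (-71.6875) + (-80.4375) = -322.3750
Denominator Σ(x_t−x̄)² = 473.5000
r_2 = -322.3750 / 473.5000 = -0.681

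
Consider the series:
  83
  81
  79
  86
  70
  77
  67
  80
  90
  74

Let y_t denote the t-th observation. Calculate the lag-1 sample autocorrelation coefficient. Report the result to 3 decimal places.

Mean ȳ = (83 + 81 + 79 + 86 + 70 + 77 + 67 + 80 + 90 + 74)/10 = 78.7000
Numerator Σ_{t=1}^{9}(y_t−ȳ)(y_{t+1}−ȳ) = -69.6900
Denominator Σ(y_t−ȳ)² = 444.1000
r_1 = -69.6900 / 444.1000 = -0.157

-0.157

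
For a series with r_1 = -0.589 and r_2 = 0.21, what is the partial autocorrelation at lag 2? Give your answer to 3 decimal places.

φ_{22} = (r_2 − r_1²) / (1 − r_1²)
r_1² = (-0.589)² = 0.346921
Numerator = 0.21 − 0.3469 = -0.1369; denominator = 1 − 0.3469 = 0.6531
φ_{22} = -0.1369 / 0.6531 = -0.210

-0.210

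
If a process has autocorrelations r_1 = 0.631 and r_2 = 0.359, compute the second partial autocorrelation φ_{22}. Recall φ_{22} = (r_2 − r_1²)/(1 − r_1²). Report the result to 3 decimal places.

-0.065

φ_{22} = (r_2 − r_1²) / (1 − r_1²)
r_1² = (0.631)² = 0.398161
Numerator = 0.359 − 0.3982 = -0.0392; denominator = 1 − 0.3982 = 0.6018
φ_{22} = -0.0392 / 0.6018 = -0.065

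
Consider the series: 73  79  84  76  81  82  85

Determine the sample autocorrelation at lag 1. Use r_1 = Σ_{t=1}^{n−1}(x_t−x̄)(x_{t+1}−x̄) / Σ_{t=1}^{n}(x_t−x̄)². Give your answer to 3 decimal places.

Mean x̄ = (73 + 79 + 84 + 76 + 81 + 82 + 85)/7 = 80.0000
Deviations from mean: -7.0000, -1.0000, 4.0000, -4.0000, 1.0000, 2.0000, 5.0000
Σ(x_t−x̄)(x_{t+1}−x̄) = (7.0000) + (-4.0000) + (-16.0000) + (-4.0000) + (2.0000) + (10.0000) = -5.0000
Denominator Σ(x_t−x̄)² = 112.0000
r_1 = -5.0000 / 112.0000 = -0.045

-0.045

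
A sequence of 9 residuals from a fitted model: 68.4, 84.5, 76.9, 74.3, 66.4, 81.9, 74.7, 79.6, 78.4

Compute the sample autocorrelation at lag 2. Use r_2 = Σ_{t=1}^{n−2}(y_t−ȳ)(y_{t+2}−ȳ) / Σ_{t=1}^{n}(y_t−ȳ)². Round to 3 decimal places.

Mean ȳ = (68.4 + 84.5 + 76.9 + 74.3 + 66.4 + 81.9 + 74.7 + 79.6 + 78.4)/9 = 76.1222
Σ(y_t−ȳ)(y_{t+2}−ȳ) = (-6.0062) + (-15.2662) + (-7.5617) + (-10.5284) + (13.8272) + (20.0938) + (-3.2395) = -8.6810
Denominator Σ(y_t−ȳ)² = 280.9556
r_2 = -8.6810 / 280.9556 = -0.031

-0.031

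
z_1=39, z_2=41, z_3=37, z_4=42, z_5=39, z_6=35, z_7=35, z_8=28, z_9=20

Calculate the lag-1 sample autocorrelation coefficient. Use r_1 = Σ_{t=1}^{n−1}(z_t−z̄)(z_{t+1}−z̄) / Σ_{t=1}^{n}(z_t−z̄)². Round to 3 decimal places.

Mean z̄ = (39 + 41 + 37 + 42 + 39 + 35 + 35 + 28 + 20)/9 = 35.1111
Numerator Σ_{t=1}^{8}(z_t−z̄)(z_{t+1}−z̄) = 181.6543
Denominator Σ(z_t−z̄)² = 394.8889
r_1 = 181.6543 / 394.8889 = 0.460

0.460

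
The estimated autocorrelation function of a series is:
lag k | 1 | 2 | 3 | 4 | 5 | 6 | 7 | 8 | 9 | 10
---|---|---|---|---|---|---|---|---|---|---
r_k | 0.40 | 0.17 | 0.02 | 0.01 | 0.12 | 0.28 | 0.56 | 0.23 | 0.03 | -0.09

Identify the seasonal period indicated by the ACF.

7

The largest autocorrelation is r_7 = 0.56; the remaining lags stay at or below 0.40. The elevated value at lag 1 (0.40), dropping to 0.17 at lag 2, reflects decaying short-term dependence rather than seasonality.
The dominant spike at lag 7 indicates a seasonal period of 7.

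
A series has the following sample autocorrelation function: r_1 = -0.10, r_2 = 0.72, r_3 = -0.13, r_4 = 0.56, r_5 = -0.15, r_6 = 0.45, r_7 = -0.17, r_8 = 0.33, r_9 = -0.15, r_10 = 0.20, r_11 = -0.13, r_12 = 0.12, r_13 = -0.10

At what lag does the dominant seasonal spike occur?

The largest autocorrelation is r_2 = 0.72, with weaker echoes at lags 4 (0.56), 6 (0.45), 8 (0.33) and 10 (0.20); the remaining lags stay at or below 0.12.
The dominant spike at lag 2 indicates a seasonal period of 2.

2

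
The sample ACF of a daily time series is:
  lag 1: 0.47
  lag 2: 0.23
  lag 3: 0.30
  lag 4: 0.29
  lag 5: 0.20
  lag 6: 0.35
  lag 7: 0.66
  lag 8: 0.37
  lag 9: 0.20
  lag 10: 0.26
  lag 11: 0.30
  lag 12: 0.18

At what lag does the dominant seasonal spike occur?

7

The largest autocorrelation is r_7 = 0.66; the remaining lags stay at or below 0.47. The elevated value at lag 1 (0.47), dropping to 0.23 at lag 2, reflects decaying short-term dependence rather than seasonality.
The dominant spike at lag 7 indicates a seasonal period of 7.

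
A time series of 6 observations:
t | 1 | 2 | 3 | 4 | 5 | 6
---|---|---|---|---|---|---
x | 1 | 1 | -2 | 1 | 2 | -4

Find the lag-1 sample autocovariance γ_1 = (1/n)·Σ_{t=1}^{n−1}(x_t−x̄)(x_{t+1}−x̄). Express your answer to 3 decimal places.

Mean x̄ = (1 + 1 − 2 + 1 + 2 − 4)/6 = -0.1667
Σ_{t=1}^{5}(x_t−x̄)(x_{t+1}−x̄) = -8.6944
γ_1 = -8.6944 / 6 = -1.449

-1.449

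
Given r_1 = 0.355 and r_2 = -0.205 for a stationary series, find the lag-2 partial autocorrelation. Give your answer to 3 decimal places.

φ_{22} = (r_2 − r_1²) / (1 − r_1²)
r_1² = (0.355)² = 0.126025
Numerator = -0.205 − 0.1260 = -0.3310; denominator = 1 − 0.1260 = 0.8740
φ_{22} = -0.3310 / 0.8740 = -0.379

-0.379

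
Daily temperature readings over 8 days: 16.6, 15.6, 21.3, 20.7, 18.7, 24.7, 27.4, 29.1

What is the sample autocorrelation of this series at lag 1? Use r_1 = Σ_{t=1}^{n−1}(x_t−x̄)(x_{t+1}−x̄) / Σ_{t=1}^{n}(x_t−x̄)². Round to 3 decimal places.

0.515

Mean x̄ = (16.6 + 15.6 + 21.3 + 20.7 + 18.7 + 24.7 + 27.4 + 29.1)/8 = 21.7625
Deviations from mean: -5.1625, -6.1625, -0.4625, -1.0625, -3.0625, 2.9375, 5.6375, 7.3375
Σ(x_t−x̄)(x_{t+1}−x̄) = (31.8139) + (2.8502) + (0.4914) + (3.2539) + (-8.9961) + (16.5602) + (41.3652) = 87.3386
Denominator Σ(x_t−x̄)² = 169.5988
r_1 = 87.3386 / 169.5988 = 0.515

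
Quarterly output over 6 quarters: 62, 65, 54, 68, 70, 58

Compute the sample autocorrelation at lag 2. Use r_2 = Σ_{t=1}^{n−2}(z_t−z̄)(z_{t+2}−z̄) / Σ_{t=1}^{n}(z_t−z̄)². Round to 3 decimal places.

Mean z̄ = (62 + 65 + 54 + 68 + 70 + 58)/6 = 62.8333
Deviations from mean: -0.8333, 2.1667, -8.8333, 5.1667, 7.1667, -4.8333
Σ(z_t−z̄)(z_{t+2}−z̄) = (7.3611) + (11.1944) + (-63.3056) + (-24.9722) = -69.7222
Denominator Σ(z_t−z̄)² = 184.8333
r_2 = -69.7222 / 184.8333 = -0.377

-0.377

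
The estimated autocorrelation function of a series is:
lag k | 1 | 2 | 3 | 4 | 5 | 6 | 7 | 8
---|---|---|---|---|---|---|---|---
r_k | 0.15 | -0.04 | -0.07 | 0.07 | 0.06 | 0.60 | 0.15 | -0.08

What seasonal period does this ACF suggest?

6

The largest autocorrelation is r_6 = 0.60; the remaining lags stay at or below 0.15.
The dominant spike at lag 6 indicates a seasonal period of 6.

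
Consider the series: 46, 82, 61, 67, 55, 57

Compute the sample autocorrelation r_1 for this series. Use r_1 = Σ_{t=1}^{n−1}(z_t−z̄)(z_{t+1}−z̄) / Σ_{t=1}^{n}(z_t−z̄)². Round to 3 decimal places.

Mean z̄ = (46 + 82 + 61 + 67 + 55 + 57)/6 = 61.3333
Numerator Σ_{t=1}^{5}(z_t−z̄)(z_{t+1}−z̄) = -334.1111
Denominator Σ(z_t−z̄)² = 753.3333
r_1 = -334.1111 / 753.3333 = -0.444

-0.444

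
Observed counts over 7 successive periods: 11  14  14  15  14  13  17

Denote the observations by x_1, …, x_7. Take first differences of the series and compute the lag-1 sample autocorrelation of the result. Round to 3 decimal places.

-0.182

First differences Δx: 3, 0, 1, -1, -1, 4
Mean of differences = 1.0000
Numerator Σ(Δx_t−Δx̄)(Δx_{t+1}−Δx̄) = -4.0000
Denominator Σ(Δx_t−Δx̄)² = 22.0000
r_1(Δx) = -4.0000 / 22.0000 = -0.182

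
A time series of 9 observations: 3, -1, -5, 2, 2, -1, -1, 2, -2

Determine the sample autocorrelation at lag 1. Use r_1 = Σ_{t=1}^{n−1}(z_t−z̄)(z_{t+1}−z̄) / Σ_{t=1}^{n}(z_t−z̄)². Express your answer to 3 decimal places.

Mean z̄ = (3 − 1 − 5 + 2 + 2 − 1 − 1 + 2 − 2)/9 = -0.1111
Numerator Σ_{t=1}^{8}(z_t−z̄)(z_{t+1}−z̄) = -11.2346
Denominator Σ(z_t−z̄)² = 52.8889
r_1 = -11.2346 / 52.8889 = -0.212

-0.212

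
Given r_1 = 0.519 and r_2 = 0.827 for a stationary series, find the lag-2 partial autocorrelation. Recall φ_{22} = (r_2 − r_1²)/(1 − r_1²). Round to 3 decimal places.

φ_{22} = (r_2 − r_1²) / (1 − r_1²)
r_1² = (0.519)² = 0.269361
Numerator = 0.827 − 0.2694 = 0.5576; denominator = 1 − 0.2694 = 0.7306
φ_{22} = 0.5576 / 0.7306 = 0.763

0.763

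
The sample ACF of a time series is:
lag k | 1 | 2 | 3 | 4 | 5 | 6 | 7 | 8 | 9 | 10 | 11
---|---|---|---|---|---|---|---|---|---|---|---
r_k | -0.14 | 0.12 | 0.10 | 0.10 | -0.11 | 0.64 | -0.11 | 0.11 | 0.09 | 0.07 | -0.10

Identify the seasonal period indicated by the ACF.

6

The largest autocorrelation is r_6 = 0.64; the remaining lags stay at or below 0.12.
The dominant spike at lag 6 indicates a seasonal period of 6.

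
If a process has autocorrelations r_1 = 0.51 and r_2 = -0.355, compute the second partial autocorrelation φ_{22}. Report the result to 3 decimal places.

φ_{22} = (r_2 − r_1²) / (1 − r_1²)
r_1² = (0.51)² = 0.2601
Numerator = -0.355 − 0.2601 = -0.6151; denominator = 1 − 0.2601 = 0.7399
φ_{22} = -0.6151 / 0.7399 = -0.831

-0.831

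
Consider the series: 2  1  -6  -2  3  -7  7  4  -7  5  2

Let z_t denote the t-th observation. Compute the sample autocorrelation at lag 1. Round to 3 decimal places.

-0.377

Mean z̄ = (2 + 1 − 6 − 2 + 3 − 7 + 7 + 4 − 7 + 5 + 2)/11 = 0.1818
Numerator Σ_{t=1}^{10}(z_t−z̄)(z_{t+1}−z̄) = -92.6694
Denominator Σ(z_t−z̄)² = 245.6364
r_1 = -92.6694 / 245.6364 = -0.377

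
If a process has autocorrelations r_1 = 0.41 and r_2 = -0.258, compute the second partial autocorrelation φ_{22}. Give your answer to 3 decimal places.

-0.512

φ_{22} = (r_2 − r_1²) / (1 − r_1²)
r_1² = (0.41)² = 0.1681
Numerator = -0.258 − 0.1681 = -0.4261; denominator = 1 − 0.1681 = 0.8319
φ_{22} = -0.4261 / 0.8319 = -0.512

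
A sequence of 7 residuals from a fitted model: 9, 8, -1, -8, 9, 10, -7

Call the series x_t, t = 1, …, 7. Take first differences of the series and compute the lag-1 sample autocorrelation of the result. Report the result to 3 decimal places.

-0.073

First differences Δx: -1, -9, -7, 17, 1, -17
Mean of differences = -2.6667
Numerator Σ(Δx_t−Δx̄)(Δx_{t+1}−Δx̄) = -48.7778
Denominator Σ(Δx_t−Δx̄)² = 667.3333
r_1(Δx) = -48.7778 / 667.3333 = -0.073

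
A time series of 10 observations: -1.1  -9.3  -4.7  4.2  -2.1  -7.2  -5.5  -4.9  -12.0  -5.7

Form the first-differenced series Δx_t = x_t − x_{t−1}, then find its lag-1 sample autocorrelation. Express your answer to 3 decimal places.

First differences Δx: -8.2, 4.6, 8.9, -6.3, -5.1, 1.7, 0.6, -7.1, 6.3
Mean of differences = -0.5111
Numerator Σ(Δx_t−Δx̄)(Δx_{t+1}−Δx̄) = -79.0012
Denominator Σ(Δx_t−Δx̄)² = 324.3089
r_1(Δx) = -79.0012 / 324.3089 = -0.244

-0.244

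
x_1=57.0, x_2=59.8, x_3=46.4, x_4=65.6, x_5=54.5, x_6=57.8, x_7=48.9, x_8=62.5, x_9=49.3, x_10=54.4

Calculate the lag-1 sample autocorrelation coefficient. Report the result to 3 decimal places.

Mean x̄ = (57.0 + 59.8 + 46.4 + 65.6 + 54.5 + 57.8 + 48.9 + 62.5 + 49.3 + 54.4)/10 = 55.6200
Numerator Σ_{t=1}^{9}(x_t−x̄)(x_{t+1}−x̄) = -235.0604
Denominator Σ(x_t−x̄)² = 343.9160
r_1 = -235.0604 / 343.9160 = -0.683

-0.683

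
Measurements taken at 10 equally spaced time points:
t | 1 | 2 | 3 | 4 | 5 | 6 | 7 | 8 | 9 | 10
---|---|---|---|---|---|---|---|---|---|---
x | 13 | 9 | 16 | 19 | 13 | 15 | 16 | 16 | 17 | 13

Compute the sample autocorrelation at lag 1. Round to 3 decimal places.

Mean x̄ = (13 + 9 + 16 + 19 + 13 + 15 + 16 + 16 + 17 + 13)/10 = 14.7000
Numerator Σ_{t=1}^{9}(x_t−x̄)(x_{t+1}−x̄) = 1.2100
Denominator Σ(x_t−x̄)² = 70.1000
r_1 = 1.2100 / 70.1000 = 0.017

0.017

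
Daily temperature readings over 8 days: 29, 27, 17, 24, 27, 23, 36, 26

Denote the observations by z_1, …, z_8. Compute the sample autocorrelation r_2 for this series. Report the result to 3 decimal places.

Mean z̄ = (29 + 27 + 17 + 24 + 27 + 23 + 36 + 26)/8 = 26.1250
Deviations from mean: 2.8750, 0.8750, -9.1250, -2.1250, 0.8750, -3.1250, 9.8750, -0.1250
Numerator Σ_{t=1}^{6}(z_t−z̄)(z_{t+2}−z̄) = -20.4063
Denominator Σ(z_t−z̄)² = 204.8750
r_2 = -20.4063 / 204.8750 = -0.100

-0.100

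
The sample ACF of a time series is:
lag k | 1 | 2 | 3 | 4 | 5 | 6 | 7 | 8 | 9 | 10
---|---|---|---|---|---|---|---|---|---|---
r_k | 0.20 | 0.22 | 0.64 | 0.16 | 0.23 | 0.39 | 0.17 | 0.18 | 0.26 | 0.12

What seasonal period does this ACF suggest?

The largest autocorrelation is r_3 = 0.64, with weaker echoes at lags 6 (0.39) and 9 (0.26); the remaining lags stay at or below 0.23.
The dominant spike at lag 3 indicates a seasonal period of 3.

3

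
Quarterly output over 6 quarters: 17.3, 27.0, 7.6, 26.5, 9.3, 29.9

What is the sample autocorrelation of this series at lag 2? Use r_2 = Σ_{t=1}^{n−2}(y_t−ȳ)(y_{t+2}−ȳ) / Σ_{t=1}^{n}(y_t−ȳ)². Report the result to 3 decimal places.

Mean ȳ = (17.3 + 27.0 + 7.6 + 26.5 + 9.3 + 29.9)/6 = 19.6000
Deviations from mean: -2.3000, 7.4000, -12.0000, 6.9000, -10.3000, 10.3000
Σ(y_t−ȳ)(y_{t+2}−ȳ) = (27.6000) + (51.0600) + (123.6000) + (71.0700) = 273.3300
Denominator Σ(y_t−ȳ)² = 463.8400
r_2 = 273.3300 / 463.8400 = 0.589

0.589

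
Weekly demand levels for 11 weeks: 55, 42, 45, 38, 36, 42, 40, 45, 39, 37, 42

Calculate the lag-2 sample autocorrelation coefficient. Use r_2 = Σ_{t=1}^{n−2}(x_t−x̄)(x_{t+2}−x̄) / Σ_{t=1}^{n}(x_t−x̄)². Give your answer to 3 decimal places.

Mean x̄ = (55 + 42 + 45 + 38 + 36 + 42 + 40 + 45 + 39 + 37 + 42)/11 = 41.9091
Numerator Σ_{t=1}^{9}(x_t−x̄)(x_{t+2}−x̄) = 23.1653
Denominator Σ(x_t−x̄)² = 276.9091
r_2 = 23.1653 / 276.9091 = 0.084

0.084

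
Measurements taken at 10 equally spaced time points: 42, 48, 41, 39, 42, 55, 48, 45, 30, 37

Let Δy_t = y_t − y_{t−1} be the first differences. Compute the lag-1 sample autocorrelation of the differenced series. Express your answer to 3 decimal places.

First differences Δy: 6, -7, -2, 3, 13, -7, -3, -15, 7
Mean of differences = -0.5556
Numerator Σ(Δy_t−Δȳ)(Δy_{t+1}−Δȳ) = -135.3086
Denominator Σ(Δy_t−Δȳ)² = 596.2222
r_1(Δy) = -135.3086 / 596.2222 = -0.227

-0.227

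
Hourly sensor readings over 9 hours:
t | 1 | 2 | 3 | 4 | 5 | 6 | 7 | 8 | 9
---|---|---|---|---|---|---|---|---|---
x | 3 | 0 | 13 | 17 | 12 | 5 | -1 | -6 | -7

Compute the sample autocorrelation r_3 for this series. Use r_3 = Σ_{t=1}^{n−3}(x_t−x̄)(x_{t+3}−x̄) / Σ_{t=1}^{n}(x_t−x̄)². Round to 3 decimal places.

-0.332

Mean x̄ = (3 + 0 + 13 + 17 + 12 + 5 − 1 − 6 − 7)/9 = 4.0000
Σ(x_t−x̄)(x_{t+3}−x̄) = (-13.0000) + (-32.0000) + (9.0000) + (-65.0000) + (-80.0000) + (-11.0000) = -192.0000
Denominator Σ(x_t−x̄)² = 578.0000
r_3 = -192.0000 / 578.0000 = -0.332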